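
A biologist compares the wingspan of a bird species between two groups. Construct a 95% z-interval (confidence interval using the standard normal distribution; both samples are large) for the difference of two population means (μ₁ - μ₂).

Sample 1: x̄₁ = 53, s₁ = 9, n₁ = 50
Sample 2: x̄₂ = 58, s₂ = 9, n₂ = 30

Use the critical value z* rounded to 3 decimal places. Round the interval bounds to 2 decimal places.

Both samples are large (n₁ = 50 ≥ 30, n₂ = 30 ≥ 30), so a z-interval for the difference of means applies.

Point estimate: x̄₁ - x̄₂ = 53 - 58 = -5

Standard error: SE = √(s₁²/n₁ + s₂²/n₂)
= √(9²/50 + 9²/30)
= √(1.620000 + 2.700000)
= 2.078461

For 95% confidence, z* = 1.96 (from standard normal table)
Margin of error: E = z* × SE = 1.96 × 2.078461 = 4.0738

Z-interval: (x̄₁ - x̄₂) ± E = -5 ± 4.0738 = (-9.0738, -0.9262)

Rounded to 2 decimal places:

(-9.07, -0.93)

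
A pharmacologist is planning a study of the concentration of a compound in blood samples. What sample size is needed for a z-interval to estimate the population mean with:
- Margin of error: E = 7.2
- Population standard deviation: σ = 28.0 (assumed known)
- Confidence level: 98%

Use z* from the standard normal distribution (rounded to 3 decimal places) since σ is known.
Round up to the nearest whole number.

Using z* since population σ is known (z-interval formula).

For 98% confidence, z* = 2.326 (from standard normal table)

Sample size formula for z-interval: n = (z*σ/E)²

n = (2.326 × 28.0 / 7.2)²
  = (9.045556)²
  = 81.8221

Round up to the nearest whole number: n = 82

82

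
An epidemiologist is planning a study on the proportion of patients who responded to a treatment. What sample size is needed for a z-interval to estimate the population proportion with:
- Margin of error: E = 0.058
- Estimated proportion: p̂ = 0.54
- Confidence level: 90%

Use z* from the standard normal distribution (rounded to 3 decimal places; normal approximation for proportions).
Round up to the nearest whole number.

Using z* for proportion z-interval (normal approximation).

For 90% confidence, z* = 1.645 (from standard normal table)

Sample size formula for proportion z-interval: n = z*²p̂(1-p̂)/E²

n = 1.645² × 0.54 × 0.46 / 0.058²
  = 2.706025 × 0.2484 / 0.003364
  = 199.8147

Round up to the nearest whole number: n = 200

200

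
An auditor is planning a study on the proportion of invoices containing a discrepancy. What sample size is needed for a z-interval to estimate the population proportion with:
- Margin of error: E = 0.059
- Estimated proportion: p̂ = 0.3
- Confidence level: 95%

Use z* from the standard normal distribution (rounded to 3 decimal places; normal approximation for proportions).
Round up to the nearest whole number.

Using z* for proportion z-interval (normal approximation).

For 95% confidence, z* = 1.96 (from standard normal table)

Sample size formula for proportion z-interval: n = z*²p̂(1-p̂)/E²

n = 1.96² × 0.3 × 0.7 / 0.059²
  = 3.8416 × 0.21 / 0.003481
  = 231.7541

Round up to the nearest whole number: n = 232

232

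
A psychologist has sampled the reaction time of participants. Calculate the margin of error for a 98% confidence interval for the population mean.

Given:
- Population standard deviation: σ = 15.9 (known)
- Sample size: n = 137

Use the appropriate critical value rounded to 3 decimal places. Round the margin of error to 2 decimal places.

The population standard deviation σ is known, so use the z-interval margin of error formula.

For 98% confidence, z* = 2.326 (from standard normal table)

Margin of error formula for z-interval: E = z* × σ/√n

E = 2.326 × 15.9/√137
  = 2.326 × 1.358429
  = 3.1597

Rounded to 2 decimal places:

3.16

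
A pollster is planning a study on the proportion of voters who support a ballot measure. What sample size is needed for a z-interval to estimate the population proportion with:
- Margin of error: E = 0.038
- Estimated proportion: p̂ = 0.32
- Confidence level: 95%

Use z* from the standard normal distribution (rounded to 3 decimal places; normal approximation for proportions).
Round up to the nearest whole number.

Using z* for proportion z-interval (normal approximation).

For 95% confidence, z* = 1.96 (from standard normal table)

Sample size formula for proportion z-interval: n = z*²p̂(1-p̂)/E²

n = 1.96² × 0.32 × 0.68 / 0.038²
  = 3.8416 × 0.2176 / 0.001444
  = 578.9004

Round up to the nearest whole number: n = 579

579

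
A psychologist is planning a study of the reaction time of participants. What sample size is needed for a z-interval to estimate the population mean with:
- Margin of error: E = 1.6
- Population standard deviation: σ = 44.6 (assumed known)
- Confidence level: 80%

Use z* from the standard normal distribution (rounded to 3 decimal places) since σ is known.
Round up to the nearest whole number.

Using z* since population σ is known (z-interval formula).

For 80% confidence, z* = 1.282 (from standard normal table)

Sample size formula for z-interval: n = (z*σ/E)²

n = (1.282 × 44.6 / 1.6)²
  = (35.735750)²
  = 1277.0438

Round up to the nearest whole number: n = 1278

1278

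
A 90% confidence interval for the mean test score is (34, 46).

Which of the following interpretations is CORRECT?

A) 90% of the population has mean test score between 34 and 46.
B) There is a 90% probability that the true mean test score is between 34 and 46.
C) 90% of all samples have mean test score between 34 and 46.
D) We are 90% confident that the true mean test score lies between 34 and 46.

A confidence interval represents our confidence in the procedure, not a probability statement about the parameter.

Key concept: If we repeated this sampling process many times and computed a 90% CI each time, about 90% of those intervals would contain the true population parameter.

For this specific interval (34, 46):
- Midpoint (point estimate): 40
- Margin of error: 6

The correct interpretation is the one stating confidence that the true parameter lies in the interval — option D.

D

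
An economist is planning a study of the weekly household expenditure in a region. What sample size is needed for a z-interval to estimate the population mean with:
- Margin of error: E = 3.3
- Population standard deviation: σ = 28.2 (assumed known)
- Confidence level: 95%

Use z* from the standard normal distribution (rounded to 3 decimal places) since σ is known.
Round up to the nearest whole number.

Using z* since population σ is known (z-interval formula).

For 95% confidence, z* = 1.96 (from standard normal table)

Sample size formula for z-interval: n = (z*σ/E)²

n = (1.96 × 28.2 / 3.3)²
  = (16.749091)²
  = 280.5320

Round up to the nearest whole number: n = 281

281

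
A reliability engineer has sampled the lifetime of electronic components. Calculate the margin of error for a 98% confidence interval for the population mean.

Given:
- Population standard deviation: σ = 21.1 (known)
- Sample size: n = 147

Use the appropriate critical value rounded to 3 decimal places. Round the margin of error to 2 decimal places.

The population standard deviation σ is known, so use the z-interval margin of error formula.

For 98% confidence, z* = 2.326 (from standard normal table)

Margin of error formula for z-interval: E = z* × σ/√n

E = 2.326 × 21.1/√147
  = 2.326 × 1.740299
  = 4.0479

Rounded to 2 decimal places:

4.05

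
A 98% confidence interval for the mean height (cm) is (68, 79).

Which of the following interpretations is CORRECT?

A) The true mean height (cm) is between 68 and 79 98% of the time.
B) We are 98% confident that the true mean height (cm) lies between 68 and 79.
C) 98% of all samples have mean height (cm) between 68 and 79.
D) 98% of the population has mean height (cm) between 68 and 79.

A confidence interval represents our confidence in the procedure, not a probability statement about the parameter.

Key concept: If we repeated this sampling process many times and computed a 98% CI each time, about 98% of those intervals would contain the true population parameter.

For this specific interval (68, 79):
- Midpoint (point estimate): 73.5
- Margin of error: 5.5

The correct interpretation is the one stating confidence that the true parameter lies in the interval — option B.

B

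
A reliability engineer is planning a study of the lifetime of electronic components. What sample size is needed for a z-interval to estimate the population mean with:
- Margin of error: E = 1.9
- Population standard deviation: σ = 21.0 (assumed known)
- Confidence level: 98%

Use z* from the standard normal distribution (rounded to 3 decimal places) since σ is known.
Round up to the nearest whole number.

Using z* since population σ is known (z-interval formula).

For 98% confidence, z* = 2.326 (from standard normal table)

Sample size formula for z-interval: n = (z*σ/E)²

n = (2.326 × 21.0 / 1.9)²
  = (25.708421)²
  = 660.9229

Round up to the nearest whole number: n = 661

661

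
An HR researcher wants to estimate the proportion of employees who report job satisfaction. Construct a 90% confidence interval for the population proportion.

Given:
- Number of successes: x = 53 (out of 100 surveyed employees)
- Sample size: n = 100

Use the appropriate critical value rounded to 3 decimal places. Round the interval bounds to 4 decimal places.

Sample proportion: p̂ = 53/100 = 0.530000

Check conditions for normal approximation:
  np̂ = 53 ≥ 10 ✓
  n(1-p̂) = 47 ≥ 10 ✓

The sample is large enough, so use a z-interval (normal approximation) for the proportion.

For 90% confidence, z* = 1.645 (from standard normal table)

Standard error: SE = √(p̂(1-p̂)/n) = √(0.530000×0.470000/100) = 0.04990992

Margin of error: E = z* × SE = 1.645 × 0.04990992 = 0.082102

Z-interval: p̂ ± E = 0.530000 ± 0.082102 = (0.447898, 0.612102)

Rounded to 4 decimal places:

(0.4479, 0.6121)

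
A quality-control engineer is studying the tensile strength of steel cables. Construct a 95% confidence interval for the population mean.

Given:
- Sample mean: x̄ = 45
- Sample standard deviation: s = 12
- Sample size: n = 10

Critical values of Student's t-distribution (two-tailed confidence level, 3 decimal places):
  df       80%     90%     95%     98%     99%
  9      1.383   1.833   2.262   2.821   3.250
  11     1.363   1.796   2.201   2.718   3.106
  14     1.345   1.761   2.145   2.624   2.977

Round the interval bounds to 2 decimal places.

The population standard deviation σ is unknown (only the sample standard deviation s is given), so use a t-interval with df = n - 1 = 10 - 1 = 9.

For 95% confidence with df = 9, t* = 2.262 (from t-table)

Standard error: SE = s/√n = 12/√10 = 3.794733

Margin of error: E = t* × SE = 2.262 × 3.794733 = 8.5837

T-interval: x̄ ± E = 45 ± 8.5837 = (36.4163, 53.5837)

Rounded to 2 decimal places:

(36.42, 53.58)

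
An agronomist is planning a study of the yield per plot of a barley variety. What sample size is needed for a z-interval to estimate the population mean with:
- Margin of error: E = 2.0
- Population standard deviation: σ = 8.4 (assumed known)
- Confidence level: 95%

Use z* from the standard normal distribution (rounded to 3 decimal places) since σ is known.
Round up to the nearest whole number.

Using z* since population σ is known (z-interval formula).

For 95% confidence, z* = 1.96 (from standard normal table)

Sample size formula for z-interval: n = (z*σ/E)²

n = (1.96 × 8.4 / 2.0)²
  = (8.232000)²
  = 67.7658

Round up to the nearest whole number: n = 68

68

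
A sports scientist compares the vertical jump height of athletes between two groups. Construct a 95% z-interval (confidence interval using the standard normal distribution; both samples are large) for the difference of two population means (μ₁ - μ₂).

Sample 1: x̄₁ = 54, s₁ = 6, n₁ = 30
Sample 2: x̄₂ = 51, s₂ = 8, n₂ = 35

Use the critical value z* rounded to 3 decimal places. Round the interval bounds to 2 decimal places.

Both samples are large (n₁ = 30 ≥ 30, n₂ = 35 ≥ 30), so a z-interval for the difference of means applies.

Point estimate: x̄₁ - x̄₂ = 54 - 51 = 3

Standard error: SE = √(s₁²/n₁ + s₂²/n₂)
= √(6²/30 + 8²/35)
= √(1.200000 + 1.828571)
= 1.740279

For 95% confidence, z* = 1.96 (from standard normal table)
Margin of error: E = z* × SE = 1.96 × 1.740279 = 3.4109

Z-interval: (x̄₁ - x̄₂) ± E = 3 ± 3.4109 = (-0.4109, 6.4109)

Rounded to 2 decimal places:

(-0.41, 6.41)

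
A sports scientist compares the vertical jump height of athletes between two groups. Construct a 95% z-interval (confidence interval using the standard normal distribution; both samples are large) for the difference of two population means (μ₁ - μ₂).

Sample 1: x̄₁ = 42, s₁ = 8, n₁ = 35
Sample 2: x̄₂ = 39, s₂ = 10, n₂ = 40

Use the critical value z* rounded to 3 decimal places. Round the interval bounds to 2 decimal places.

Both samples are large (n₁ = 35 ≥ 30, n₂ = 40 ≥ 30), so a z-interval for the difference of means applies.

Point estimate: x̄₁ - x̄₂ = 42 - 39 = 3

Standard error: SE = √(s₁²/n₁ + s₂²/n₂)
= √(8²/35 + 10²/40)
= √(1.828571 + 2.500000)
= 2.080522

For 95% confidence, z* = 1.96 (from standard normal table)
Margin of error: E = z* × SE = 1.96 × 2.080522 = 4.0778

Z-interval: (x̄₁ - x̄₂) ± E = 3 ± 4.0778 = (-1.0778, 7.0778)

Rounded to 2 decimal places:

(-1.08, 7.08)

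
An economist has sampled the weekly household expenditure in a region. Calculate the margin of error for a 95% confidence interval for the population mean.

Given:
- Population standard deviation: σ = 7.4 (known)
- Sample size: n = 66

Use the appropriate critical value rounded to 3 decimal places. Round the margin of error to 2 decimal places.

The population standard deviation σ is known, so use the z-interval margin of error formula.

For 95% confidence, z* = 1.96 (from standard normal table)

Margin of error formula for z-interval: E = z* × σ/√n

E = 1.96 × 7.4/√66
  = 1.96 × 0.910877
  = 1.7853

Rounded to 2 decimal places:

1.79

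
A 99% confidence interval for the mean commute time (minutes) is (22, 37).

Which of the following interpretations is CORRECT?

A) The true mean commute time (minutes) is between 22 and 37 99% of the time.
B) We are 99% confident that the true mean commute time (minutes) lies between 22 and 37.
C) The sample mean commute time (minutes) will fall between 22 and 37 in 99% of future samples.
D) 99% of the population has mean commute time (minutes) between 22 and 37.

A confidence interval represents our confidence in the procedure, not a probability statement about the parameter.

Key concept: If we repeated this sampling process many times and computed a 99% CI each time, about 99% of those intervals would contain the true population parameter.

For this specific interval (22, 37):
- Midpoint (point estimate): 29.5
- Margin of error: 7.5

The correct interpretation is the one stating confidence that the true parameter lies in the interval — option B.

B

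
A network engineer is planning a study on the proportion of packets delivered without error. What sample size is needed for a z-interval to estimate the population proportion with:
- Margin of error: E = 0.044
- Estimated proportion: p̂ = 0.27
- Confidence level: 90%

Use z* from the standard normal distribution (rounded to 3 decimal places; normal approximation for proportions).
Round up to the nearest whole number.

Using z* for proportion z-interval (normal approximation).

For 90% confidence, z* = 1.645 (from standard normal table)

Sample size formula for proportion z-interval: n = z*²p̂(1-p̂)/E²

n = 1.645² × 0.27 × 0.73 / 0.044²
  = 2.706025 × 0.1971 / 0.001936
  = 275.4946

Round up to the nearest whole number: n = 276

276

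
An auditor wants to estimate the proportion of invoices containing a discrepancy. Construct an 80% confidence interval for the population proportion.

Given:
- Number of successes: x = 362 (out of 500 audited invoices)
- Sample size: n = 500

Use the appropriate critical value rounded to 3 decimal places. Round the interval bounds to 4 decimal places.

Sample proportion: p̂ = 362/500 = 0.724000

Check conditions for normal approximation:
  np̂ = 362 ≥ 10 ✓
  n(1-p̂) = 138 ≥ 10 ✓

The sample is large enough, so use a z-interval (normal approximation) for the proportion.

For 80% confidence, z* = 1.282 (from standard normal table)

Standard error: SE = √(p̂(1-p̂)/n) = √(0.724000×0.276000/500) = 0.01999120

Margin of error: E = z* × SE = 1.282 × 0.01999120 = 0.025629

Z-interval: p̂ ± E = 0.724000 ± 0.025629 = (0.698371, 0.749629)

Rounded to 4 decimal places:

(0.6984, 0.7496)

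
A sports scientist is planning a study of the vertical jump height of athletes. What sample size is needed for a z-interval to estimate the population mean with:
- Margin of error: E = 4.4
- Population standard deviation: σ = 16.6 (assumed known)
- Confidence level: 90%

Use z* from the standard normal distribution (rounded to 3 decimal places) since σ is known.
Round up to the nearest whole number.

Using z* since population σ is known (z-interval formula).

For 90% confidence, z* = 1.645 (from standard normal table)

Sample size formula for z-interval: n = (z*σ/E)²

n = (1.645 × 16.6 / 4.4)²
  = (6.206136)²
  = 38.5161

Round up to the nearest whole number: n = 39

39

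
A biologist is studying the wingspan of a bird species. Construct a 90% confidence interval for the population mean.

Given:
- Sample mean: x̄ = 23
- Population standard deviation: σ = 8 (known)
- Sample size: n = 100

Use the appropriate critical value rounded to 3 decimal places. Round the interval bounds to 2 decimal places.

The population standard deviation σ is known, so use a z-interval (standard normal critical value).

For 90% confidence, z* = 1.645 (from standard normal table)

Standard error: SE = σ/√n = 8/√100 = 0.800000

Margin of error: E = z* × SE = 1.645 × 0.800000 = 1.3160

Z-interval: x̄ ± E = 23 ± 1.3160 = (21.6840, 24.3160)

Rounded to 2 decimal places:

(21.68, 24.32)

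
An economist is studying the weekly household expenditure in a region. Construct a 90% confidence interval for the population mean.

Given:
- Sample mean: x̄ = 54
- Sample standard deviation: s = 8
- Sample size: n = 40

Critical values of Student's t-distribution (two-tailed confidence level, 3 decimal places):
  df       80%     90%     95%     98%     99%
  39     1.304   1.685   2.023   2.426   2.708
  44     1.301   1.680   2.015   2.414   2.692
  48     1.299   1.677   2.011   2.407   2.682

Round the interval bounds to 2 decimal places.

The population standard deviation σ is unknown (only the sample standard deviation s is given), so use a t-interval with df = n - 1 = 40 - 1 = 39.

For 90% confidence with df = 39, t* = 1.685 (from t-table)

Standard error: SE = s/√n = 8/√40 = 1.264911

Margin of error: E = t* × SE = 1.685 × 1.264911 = 2.1314

T-interval: x̄ ± E = 54 ± 2.1314 = (51.8686, 56.1314)

Rounded to 2 decimal places:

(51.87, 56.13)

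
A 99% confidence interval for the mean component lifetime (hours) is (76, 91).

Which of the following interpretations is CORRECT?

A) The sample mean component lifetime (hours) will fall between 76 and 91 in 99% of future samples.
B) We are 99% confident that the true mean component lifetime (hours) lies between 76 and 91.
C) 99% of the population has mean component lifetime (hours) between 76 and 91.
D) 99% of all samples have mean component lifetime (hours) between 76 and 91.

A confidence interval represents our confidence in the procedure, not a probability statement about the parameter.

Key concept: If we repeated this sampling process many times and computed a 99% CI each time, about 99% of those intervals would contain the true population parameter.

For this specific interval (76, 91):
- Midpoint (point estimate): 83.5
- Margin of error: 7.5

The correct interpretation is the one stating confidence that the true parameter lies in the interval — option B.

B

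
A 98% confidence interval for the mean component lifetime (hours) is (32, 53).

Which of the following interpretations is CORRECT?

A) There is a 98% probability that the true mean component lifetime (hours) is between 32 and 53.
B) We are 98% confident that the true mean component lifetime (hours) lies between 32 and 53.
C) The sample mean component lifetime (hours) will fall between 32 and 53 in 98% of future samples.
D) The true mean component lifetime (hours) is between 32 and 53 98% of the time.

A confidence interval represents our confidence in the procedure, not a probability statement about the parameter.

Key concept: If we repeated this sampling process many times and computed a 98% CI each time, about 98% of those intervals would contain the true population parameter.

For this specific interval (32, 53):
- Midpoint (point estimate): 42.5
- Margin of error: 10.5

The correct interpretation is the one stating confidence that the true parameter lies in the interval — option B.

B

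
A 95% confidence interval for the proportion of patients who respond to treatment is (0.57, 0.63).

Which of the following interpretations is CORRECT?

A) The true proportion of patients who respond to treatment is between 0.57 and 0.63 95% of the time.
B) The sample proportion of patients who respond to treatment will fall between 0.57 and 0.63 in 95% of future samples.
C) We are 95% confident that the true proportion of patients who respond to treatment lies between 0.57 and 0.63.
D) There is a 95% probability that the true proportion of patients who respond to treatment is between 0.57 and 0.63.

A confidence interval represents our confidence in the procedure, not a probability statement about the parameter.

Key concept: If we repeated this sampling process many times and computed a 95% CI each time, about 95% of those intervals would contain the true population parameter.

For this specific interval (0.57, 0.63):
- Midpoint (point estimate): 0.6
- Margin of error: 0.03

The correct interpretation is the one stating confidence that the true parameter lies in the interval — option C.

C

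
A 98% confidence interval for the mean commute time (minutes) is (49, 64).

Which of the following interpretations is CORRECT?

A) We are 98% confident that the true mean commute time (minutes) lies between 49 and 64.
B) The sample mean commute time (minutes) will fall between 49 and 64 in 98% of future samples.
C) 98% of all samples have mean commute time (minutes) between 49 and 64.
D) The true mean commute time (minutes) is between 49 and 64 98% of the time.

A confidence interval represents our confidence in the procedure, not a probability statement about the parameter.

Key concept: If we repeated this sampling process many times and computed a 98% CI each time, about 98% of those intervals would contain the true population parameter.

For this specific interval (49, 64):
- Midpoint (point estimate): 56.5
- Margin of error: 7.5

The correct interpretation is the one stating confidence that the true parameter lies in the interval — option A.

A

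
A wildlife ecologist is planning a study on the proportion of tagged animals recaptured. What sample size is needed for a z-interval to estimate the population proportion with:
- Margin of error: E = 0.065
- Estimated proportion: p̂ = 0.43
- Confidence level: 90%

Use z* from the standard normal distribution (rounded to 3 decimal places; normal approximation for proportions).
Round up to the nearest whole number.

Using z* for proportion z-interval (normal approximation).

For 90% confidence, z* = 1.645 (from standard normal table)

Sample size formula for proportion z-interval: n = z*²p̂(1-p̂)/E²

n = 1.645² × 0.43 × 0.57 / 0.065²
  = 2.706025 × 0.2451 / 0.004225
  = 156.9815

Round up to the nearest whole number: n = 157

157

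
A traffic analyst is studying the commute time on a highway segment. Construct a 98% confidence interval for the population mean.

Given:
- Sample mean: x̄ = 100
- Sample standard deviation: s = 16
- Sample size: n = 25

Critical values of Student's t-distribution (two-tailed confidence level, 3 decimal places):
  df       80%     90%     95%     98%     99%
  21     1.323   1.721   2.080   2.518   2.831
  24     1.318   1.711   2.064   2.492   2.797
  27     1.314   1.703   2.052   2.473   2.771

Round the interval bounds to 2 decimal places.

The population standard deviation σ is unknown (only the sample standard deviation s is given), so use a t-interval with df = n - 1 = 25 - 1 = 24.

For 98% confidence with df = 24, t* = 2.492 (from t-table)

Standard error: SE = s/√n = 16/√25 = 3.200000

Margin of error: E = t* × SE = 2.492 × 3.200000 = 7.9744

T-interval: x̄ ± E = 100 ± 7.9744 = (92.0256, 107.9744)

Rounded to 2 decimal places:

(92.03, 107.97)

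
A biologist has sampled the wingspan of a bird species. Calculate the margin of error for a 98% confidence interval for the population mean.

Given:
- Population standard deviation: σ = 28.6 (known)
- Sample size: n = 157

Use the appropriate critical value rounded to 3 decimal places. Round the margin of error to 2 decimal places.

The population standard deviation σ is known, so use the z-interval margin of error formula.

For 98% confidence, z* = 2.326 (from standard normal table)

Margin of error formula for z-interval: E = z* × σ/√n

E = 2.326 × 28.6/√157
  = 2.326 × 2.282528
  = 5.3092

Rounded to 2 decimal places:

5.31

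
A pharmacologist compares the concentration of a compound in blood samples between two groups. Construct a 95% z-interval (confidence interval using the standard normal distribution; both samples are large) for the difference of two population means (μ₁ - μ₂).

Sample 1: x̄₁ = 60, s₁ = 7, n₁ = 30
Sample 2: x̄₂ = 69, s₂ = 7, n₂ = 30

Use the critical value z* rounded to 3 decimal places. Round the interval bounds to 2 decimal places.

Both samples are large (n₁ = 30 ≥ 30, n₂ = 30 ≥ 30), so a z-interval for the difference of means applies.

Point estimate: x̄₁ - x̄₂ = 60 - 69 = -9

Standard error: SE = √(s₁²/n₁ + s₂²/n₂)
= √(7²/30 + 7²/30)
= √(1.633333 + 1.633333)
= 1.807392

For 95% confidence, z* = 1.96 (from standard normal table)
Margin of error: E = z* × SE = 1.96 × 1.807392 = 3.5425

Z-interval: (x̄₁ - x̄₂) ± E = -9 ± 3.5425 = (-12.5425, -5.4575)

Rounded to 2 decimal places:

(-12.54, -5.46)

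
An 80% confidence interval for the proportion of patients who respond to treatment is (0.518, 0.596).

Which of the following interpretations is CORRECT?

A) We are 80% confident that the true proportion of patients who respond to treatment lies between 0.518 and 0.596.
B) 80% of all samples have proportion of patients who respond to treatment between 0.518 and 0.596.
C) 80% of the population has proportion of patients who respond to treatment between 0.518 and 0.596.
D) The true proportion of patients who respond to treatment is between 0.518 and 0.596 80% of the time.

A confidence interval represents our confidence in the procedure, not a probability statement about the parameter.

Key concept: If we repeated this sampling process many times and computed an 80% CI each time, about 80% of those intervals would contain the true population parameter.

For this specific interval (0.518, 0.596):
- Midpoint (point estimate): 0.557
- Margin of error: 0.039

The correct interpretation is the one stating confidence that the true parameter lies in the interval — option A.

A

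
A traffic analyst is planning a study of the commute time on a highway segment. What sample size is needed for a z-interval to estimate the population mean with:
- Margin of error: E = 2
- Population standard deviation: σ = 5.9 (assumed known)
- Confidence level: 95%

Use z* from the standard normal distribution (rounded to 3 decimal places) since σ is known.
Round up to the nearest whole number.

Using z* since population σ is known (z-interval formula).

For 95% confidence, z* = 1.96 (from standard normal table)

Sample size formula for z-interval: n = (z*σ/E)²

n = (1.96 × 5.9 / 2)²
  = (5.782000)²
  = 33.4315

Round up to the nearest whole number: n = 34

34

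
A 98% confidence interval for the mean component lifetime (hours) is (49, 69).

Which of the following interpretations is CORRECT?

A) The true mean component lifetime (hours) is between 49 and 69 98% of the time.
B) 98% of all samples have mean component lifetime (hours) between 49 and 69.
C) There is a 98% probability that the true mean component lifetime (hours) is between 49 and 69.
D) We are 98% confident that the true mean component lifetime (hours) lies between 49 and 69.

A confidence interval represents our confidence in the procedure, not a probability statement about the parameter.

Key concept: If we repeated this sampling process many times and computed a 98% CI each time, about 98% of those intervals would contain the true population parameter.

For this specific interval (49, 69):
- Midpoint (point estimate): 59
- Margin of error: 10

The correct interpretation is the one stating confidence that the true parameter lies in the interval — option D.

D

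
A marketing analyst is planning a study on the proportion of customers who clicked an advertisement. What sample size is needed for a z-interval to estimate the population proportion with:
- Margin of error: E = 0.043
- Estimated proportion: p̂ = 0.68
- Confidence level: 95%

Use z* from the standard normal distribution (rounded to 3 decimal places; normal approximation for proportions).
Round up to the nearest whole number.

Using z* for proportion z-interval (normal approximation).

For 95% confidence, z* = 1.96 (from standard normal table)

Sample size formula for proportion z-interval: n = z*²p̂(1-p̂)/E²

n = 1.96² × 0.68 × 0.32 / 0.043²
  = 3.8416 × 0.2176 / 0.001849
  = 452.0996

Round up to the nearest whole number: n = 453

453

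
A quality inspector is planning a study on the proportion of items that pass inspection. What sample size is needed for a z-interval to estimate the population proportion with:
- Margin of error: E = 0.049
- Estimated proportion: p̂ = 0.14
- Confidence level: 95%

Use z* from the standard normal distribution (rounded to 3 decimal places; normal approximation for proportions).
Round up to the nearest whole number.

Using z* for proportion z-interval (normal approximation).

For 95% confidence, z* = 1.96 (from standard normal table)

Sample size formula for proportion z-interval: n = z*²p̂(1-p̂)/E²

n = 1.96² × 0.14 × 0.86 / 0.049²
  = 3.8416 × 0.1204 / 0.002401
  = 192.6400

Round up to the nearest whole number: n = 193

193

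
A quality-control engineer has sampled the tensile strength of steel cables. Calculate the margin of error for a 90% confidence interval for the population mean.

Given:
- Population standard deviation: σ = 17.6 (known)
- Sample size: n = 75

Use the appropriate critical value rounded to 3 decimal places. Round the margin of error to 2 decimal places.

The population standard deviation σ is known, so use the z-interval margin of error formula.

For 90% confidence, z* = 1.645 (from standard normal table)

Margin of error formula for z-interval: E = z* × σ/√n

E = 1.645 × 17.6/√75
  = 1.645 × 2.032273
  = 3.3431

Rounded to 2 decimal places:

3.34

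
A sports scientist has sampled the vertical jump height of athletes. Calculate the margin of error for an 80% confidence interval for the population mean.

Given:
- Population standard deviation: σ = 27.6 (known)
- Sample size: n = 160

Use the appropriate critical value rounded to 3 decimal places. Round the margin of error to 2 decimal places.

The population standard deviation σ is known, so use the z-interval margin of error formula.

For 80% confidence, z* = 1.282 (from standard normal table)

Margin of error formula for z-interval: E = z* × σ/√n

E = 1.282 × 27.6/√160
  = 1.282 × 2.181972
  = 2.7973

Rounded to 2 decimal places:

2.80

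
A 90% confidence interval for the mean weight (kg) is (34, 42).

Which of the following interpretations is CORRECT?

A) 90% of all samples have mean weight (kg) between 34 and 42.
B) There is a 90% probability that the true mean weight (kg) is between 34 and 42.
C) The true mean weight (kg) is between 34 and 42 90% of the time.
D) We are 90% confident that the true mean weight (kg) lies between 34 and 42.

A confidence interval represents our confidence in the procedure, not a probability statement about the parameter.

Key concept: If we repeated this sampling process many times and computed a 90% CI each time, about 90% of those intervals would contain the true population parameter.

For this specific interval (34, 42):
- Midpoint (point estimate): 38
- Margin of error: 4

The correct interpretation is the one stating confidence that the true parameter lies in the interval — option D.

D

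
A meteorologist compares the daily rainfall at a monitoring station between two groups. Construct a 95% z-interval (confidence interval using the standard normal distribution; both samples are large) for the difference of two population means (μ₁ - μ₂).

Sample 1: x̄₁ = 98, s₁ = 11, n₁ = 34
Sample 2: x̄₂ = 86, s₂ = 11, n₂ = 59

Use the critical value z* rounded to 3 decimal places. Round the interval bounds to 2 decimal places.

Both samples are large (n₁ = 34 ≥ 30, n₂ = 59 ≥ 30), so a z-interval for the difference of means applies.

Point estimate: x̄₁ - x̄₂ = 98 - 86 = 12

Standard error: SE = √(s₁²/n₁ + s₂²/n₂)
= √(11²/34 + 11²/59)
= √(3.558824 + 2.050847)
= 2.368474

For 95% confidence, z* = 1.96 (from standard normal table)
Margin of error: E = z* × SE = 1.96 × 2.368474 = 4.6422

Z-interval: (x̄₁ - x̄₂) ± E = 12 ± 4.6422 = (7.3578, 16.6422)

Rounded to 2 decimal places:

(7.36, 16.64)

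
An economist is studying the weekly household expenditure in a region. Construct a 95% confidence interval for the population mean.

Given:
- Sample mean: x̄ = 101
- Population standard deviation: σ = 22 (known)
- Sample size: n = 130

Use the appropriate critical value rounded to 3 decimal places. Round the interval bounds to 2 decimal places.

The population standard deviation σ is known, so use a z-interval (standard normal critical value).

For 95% confidence, z* = 1.96 (from standard normal table)

Standard error: SE = σ/√n = 22/√130 = 1.929528

Margin of error: E = z* × SE = 1.96 × 1.929528 = 3.7819

Z-interval: x̄ ± E = 101 ± 3.7819 = (97.2181, 104.7819)

Rounded to 2 decimal places:

(97.22, 104.78)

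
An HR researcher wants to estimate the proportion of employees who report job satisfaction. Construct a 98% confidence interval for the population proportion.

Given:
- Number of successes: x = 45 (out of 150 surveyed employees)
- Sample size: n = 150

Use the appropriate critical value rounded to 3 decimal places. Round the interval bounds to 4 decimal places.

Sample proportion: p̂ = 45/150 = 0.300000

Check conditions for normal approximation:
  np̂ = 45 ≥ 10 ✓
  n(1-p̂) = 105 ≥ 10 ✓

The sample is large enough, so use a z-interval (normal approximation) for the proportion.

For 98% confidence, z* = 2.326 (from standard normal table)

Standard error: SE = √(p̂(1-p̂)/n) = √(0.300000×0.700000/150) = 0.03741657

Margin of error: E = z* × SE = 2.326 × 0.03741657 = 0.087031

Z-interval: p̂ ± E = 0.300000 ± 0.087031 = (0.212969, 0.387031)

Rounded to 4 decimal places:

(0.2130, 0.3870)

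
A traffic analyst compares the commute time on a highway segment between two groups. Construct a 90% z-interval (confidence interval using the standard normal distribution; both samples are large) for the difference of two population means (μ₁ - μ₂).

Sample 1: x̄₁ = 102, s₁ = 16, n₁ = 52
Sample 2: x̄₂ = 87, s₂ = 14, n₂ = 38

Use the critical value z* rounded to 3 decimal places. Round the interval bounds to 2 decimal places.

Both samples are large (n₁ = 52 ≥ 30, n₂ = 38 ≥ 30), so a z-interval for the difference of means applies.

Point estimate: x̄₁ - x̄₂ = 102 - 87 = 15

Standard error: SE = √(s₁²/n₁ + s₂²/n₂)
= √(16²/52 + 14²/38)
= √(4.923077 + 5.157895)
= 3.175055

For 90% confidence, z* = 1.645 (from standard normal table)
Margin of error: E = z* × SE = 1.645 × 3.175055 = 5.2230

Z-interval: (x̄₁ - x̄₂) ± E = 15 ± 5.2230 = (9.7770, 20.2230)

Rounded to 2 decimal places:

(9.78, 20.22)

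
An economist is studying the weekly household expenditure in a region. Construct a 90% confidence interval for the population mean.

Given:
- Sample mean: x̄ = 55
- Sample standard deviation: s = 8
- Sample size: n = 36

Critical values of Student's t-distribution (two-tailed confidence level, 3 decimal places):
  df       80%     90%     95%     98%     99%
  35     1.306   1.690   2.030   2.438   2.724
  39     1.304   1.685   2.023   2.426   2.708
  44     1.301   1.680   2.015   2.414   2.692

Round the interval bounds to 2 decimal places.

The population standard deviation σ is unknown (only the sample standard deviation s is given), so use a t-interval with df = n - 1 = 36 - 1 = 35.

For 90% confidence with df = 35, t* = 1.690 (from t-table)

Standard error: SE = s/√n = 8/√36 = 1.333333

Margin of error: E = t* × SE = 1.690 × 1.333333 = 2.2533

T-interval: x̄ ± E = 55 ± 2.2533 = (52.7467, 57.2533)

Rounded to 2 decimal places:

(52.75, 57.25)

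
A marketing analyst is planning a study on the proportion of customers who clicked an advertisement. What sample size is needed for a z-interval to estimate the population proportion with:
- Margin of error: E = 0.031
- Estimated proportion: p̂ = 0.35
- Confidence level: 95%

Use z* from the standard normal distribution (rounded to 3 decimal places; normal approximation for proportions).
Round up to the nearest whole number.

Using z* for proportion z-interval (normal approximation).

For 95% confidence, z* = 1.96 (from standard normal table)

Sample size formula for proportion z-interval: n = z*²p̂(1-p̂)/E²

n = 1.96² × 0.35 × 0.65 / 0.031²
  = 3.8416 × 0.2275 / 0.000961
  = 909.4318

Round up to the nearest whole number: n = 910

910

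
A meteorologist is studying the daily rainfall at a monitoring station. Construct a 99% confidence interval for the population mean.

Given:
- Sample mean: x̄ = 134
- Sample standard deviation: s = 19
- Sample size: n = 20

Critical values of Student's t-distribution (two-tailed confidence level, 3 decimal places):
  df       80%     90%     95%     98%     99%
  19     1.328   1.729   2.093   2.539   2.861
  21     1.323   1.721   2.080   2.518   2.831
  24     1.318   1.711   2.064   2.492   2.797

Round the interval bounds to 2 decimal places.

The population standard deviation σ is unknown (only the sample standard deviation s is given), so use a t-interval with df = n - 1 = 20 - 1 = 19.

For 99% confidence with df = 19, t* = 2.861 (from t-table)

Standard error: SE = s/√n = 19/√20 = 4.2485292

Margin of error: E = t* × SE = 2.861 × 4.2485292 = 12.15504

T-interval: x̄ ± E = 134 ± 12.15504 = (121.84496, 146.15504)

Rounded to 2 decimal places:

(121.84, 146.16)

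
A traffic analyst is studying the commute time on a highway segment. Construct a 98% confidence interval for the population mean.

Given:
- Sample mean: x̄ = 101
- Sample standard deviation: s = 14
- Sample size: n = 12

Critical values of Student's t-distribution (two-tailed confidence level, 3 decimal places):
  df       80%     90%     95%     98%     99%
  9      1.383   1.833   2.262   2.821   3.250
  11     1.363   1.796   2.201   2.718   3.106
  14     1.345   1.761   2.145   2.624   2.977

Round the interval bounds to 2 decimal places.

The population standard deviation σ is unknown (only the sample standard deviation s is given), so use a t-interval with df = n - 1 = 12 - 1 = 11.

For 98% confidence with df = 11, t* = 2.718 (from t-table)

Standard error: SE = s/√n = 14/√12 = 4.041452

Margin of error: E = t* × SE = 2.718 × 4.041452 = 10.9847

T-interval: x̄ ± E = 101 ± 10.9847 = (90.0153, 111.9847)

Rounded to 2 decimal places:

(90.02, 111.98)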